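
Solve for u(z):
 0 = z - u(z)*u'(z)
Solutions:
 u(z) = -sqrt(C1 + z^2)
 u(z) = sqrt(C1 + z^2)


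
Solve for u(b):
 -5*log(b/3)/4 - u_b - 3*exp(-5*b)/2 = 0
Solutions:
 u(b) = C1 - 5*b*log(b)/4 + 5*b*(1 + log(3))/4 + 3*exp(-5*b)/10


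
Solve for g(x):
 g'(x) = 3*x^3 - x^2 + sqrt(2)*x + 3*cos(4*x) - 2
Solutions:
 g(x) = C1 + 3*x^4/4 - x^3/3 + sqrt(2)*x^2/2 - 2*x + 3*sin(4*x)/4


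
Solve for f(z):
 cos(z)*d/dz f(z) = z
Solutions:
 f(z) = C1 + Integral(z/cos(z), z)


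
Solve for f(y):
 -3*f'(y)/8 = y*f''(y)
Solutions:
 f(y) = C1 + C2*y^(5/8)


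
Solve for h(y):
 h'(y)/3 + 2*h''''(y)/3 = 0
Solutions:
 h(y) = C1 + C4*exp(-2^(2/3)*y/2) + (C2*sin(2^(2/3)*sqrt(3)*y/4) + C3*cos(2^(2/3)*sqrt(3)*y/4))*exp(2^(2/3)*y/4)


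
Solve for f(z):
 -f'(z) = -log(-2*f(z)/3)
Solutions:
 -Integral(1/(log(-_y) - log(3) + log(2)), (_y, f(z))) = C1 - z


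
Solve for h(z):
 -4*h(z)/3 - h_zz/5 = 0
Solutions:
 h(z) = C1*sin(2*sqrt(15)*z/3) + C2*cos(2*sqrt(15)*z/3)


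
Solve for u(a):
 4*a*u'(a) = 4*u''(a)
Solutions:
 u(a) = C1 + C2*erfi(sqrt(2)*a/2)


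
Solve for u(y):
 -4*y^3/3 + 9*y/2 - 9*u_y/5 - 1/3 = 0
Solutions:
 u(y) = C1 - 5*y^4/27 + 5*y^2/4 - 5*y/27


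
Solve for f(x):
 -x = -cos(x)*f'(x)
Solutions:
 f(x) = C1 + Integral(x/cos(x), x)


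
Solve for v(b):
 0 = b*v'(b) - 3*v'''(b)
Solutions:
 v(b) = C1 + Integral(C2*airyai(3^(2/3)*b/3) + C3*airybi(3^(2/3)*b/3), b)


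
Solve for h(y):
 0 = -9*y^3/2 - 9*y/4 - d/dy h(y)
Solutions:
 h(y) = C1 - 9*y^4/8 - 9*y^2/8


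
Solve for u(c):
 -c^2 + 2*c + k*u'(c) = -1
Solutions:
 u(c) = C1 + c^3/(3*k) - c^2/k - c/k


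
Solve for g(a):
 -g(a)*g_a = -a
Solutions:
 g(a) = -sqrt(C1 + a^2)
 g(a) = sqrt(C1 + a^2)


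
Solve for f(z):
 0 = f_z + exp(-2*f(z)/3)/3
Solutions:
 f(z) = 3*log(-sqrt(C1 - z)) - 3*log(3) + 3*log(2)/2
 f(z) = 3*log(C1 - z)/2 - 3*log(3) + 3*log(2)/2


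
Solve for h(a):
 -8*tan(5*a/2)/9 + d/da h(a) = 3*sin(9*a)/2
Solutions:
 h(a) = C1 - 16*log(cos(5*a/2))/45 - cos(9*a)/6


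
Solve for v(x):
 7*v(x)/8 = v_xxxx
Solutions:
 v(x) = C1*exp(-14^(1/4)*x/2) + C2*exp(14^(1/4)*x/2) + C3*sin(14^(1/4)*x/2) + C4*cos(14^(1/4)*x/2)


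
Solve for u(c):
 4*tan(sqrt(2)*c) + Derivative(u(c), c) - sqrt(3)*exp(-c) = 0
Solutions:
 u(c) = C1 - sqrt(2)*log(tan(sqrt(2)*c)^2 + 1) - sqrt(3)*exp(-c)


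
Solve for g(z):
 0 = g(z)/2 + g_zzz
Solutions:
 g(z) = C3*exp(-2^(2/3)*z/2) + (C1*sin(2^(2/3)*sqrt(3)*z/4) + C2*cos(2^(2/3)*sqrt(3)*z/4))*exp(2^(2/3)*z/4)


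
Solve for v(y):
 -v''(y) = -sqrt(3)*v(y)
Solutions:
 v(y) = C1*exp(-3^(1/4)*y) + C2*exp(3^(1/4)*y)


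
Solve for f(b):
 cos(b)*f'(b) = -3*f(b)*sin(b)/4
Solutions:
 f(b) = C1*cos(b)^(3/4)


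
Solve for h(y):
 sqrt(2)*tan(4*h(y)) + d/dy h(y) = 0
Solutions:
 h(y) = -asin(C1*exp(-4*sqrt(2)*y))/4 + pi/4
 h(y) = asin(C1*exp(-4*sqrt(2)*y))/4


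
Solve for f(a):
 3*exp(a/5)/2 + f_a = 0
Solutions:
 f(a) = C1 - 15*exp(a/5)/2


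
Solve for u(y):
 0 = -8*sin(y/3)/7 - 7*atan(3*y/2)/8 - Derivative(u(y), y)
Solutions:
 u(y) = C1 - 7*y*atan(3*y/2)/8 + 7*log(9*y^2 + 4)/24 + 24*cos(y/3)/7


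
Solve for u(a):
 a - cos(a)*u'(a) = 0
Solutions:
 u(a) = C1 + Integral(a/cos(a), a)


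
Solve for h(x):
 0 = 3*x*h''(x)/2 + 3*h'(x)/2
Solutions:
 h(x) = C1 + C2*log(x)


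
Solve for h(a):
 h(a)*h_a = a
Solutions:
 h(a) = -sqrt(C1 + a^2)
 h(a) = sqrt(C1 + a^2)


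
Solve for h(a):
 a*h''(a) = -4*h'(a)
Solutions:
 h(a) = C1 + C2/a^3


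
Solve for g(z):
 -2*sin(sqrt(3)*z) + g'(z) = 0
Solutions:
 g(z) = C1 - 2*sqrt(3)*cos(sqrt(3)*z)/3


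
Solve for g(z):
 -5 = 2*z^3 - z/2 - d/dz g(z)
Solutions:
 g(z) = C1 + z^4/2 - z^2/4 + 5*z


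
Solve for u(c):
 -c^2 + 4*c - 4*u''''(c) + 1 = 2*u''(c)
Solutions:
 u(c) = C1 + C2*c + C3*sin(sqrt(2)*c/2) + C4*cos(sqrt(2)*c/2) - c^4/24 + c^3/3 + 5*c^2/4


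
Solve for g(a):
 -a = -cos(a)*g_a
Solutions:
 g(a) = C1 + Integral(a/cos(a), a)


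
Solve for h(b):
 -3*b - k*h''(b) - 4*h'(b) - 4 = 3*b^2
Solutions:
 h(b) = C1 + C2*exp(-4*b/k) - b^3/4 + 3*b^2*k/16 - 3*b^2/8 - 3*b*k^2/32 + 3*b*k/16 - b


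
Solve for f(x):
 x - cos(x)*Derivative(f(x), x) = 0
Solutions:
 f(x) = C1 + Integral(x/cos(x), x)


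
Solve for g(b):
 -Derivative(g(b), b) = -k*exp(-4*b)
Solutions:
 g(b) = C1 - k*exp(-4*b)/4


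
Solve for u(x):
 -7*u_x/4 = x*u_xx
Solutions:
 u(x) = C1 + C2/x^(3/4)


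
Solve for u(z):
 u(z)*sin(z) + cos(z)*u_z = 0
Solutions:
 u(z) = C1*cos(z)


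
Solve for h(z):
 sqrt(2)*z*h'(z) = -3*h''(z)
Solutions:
 h(z) = C1 + C2*erf(2^(3/4)*sqrt(3)*z/6)


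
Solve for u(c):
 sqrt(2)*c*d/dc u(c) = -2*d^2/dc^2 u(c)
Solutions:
 u(c) = C1 + C2*erf(2^(1/4)*c/2)


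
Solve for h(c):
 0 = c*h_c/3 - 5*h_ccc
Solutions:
 h(c) = C1 + Integral(C2*airyai(15^(2/3)*c/15) + C3*airybi(15^(2/3)*c/15), c)


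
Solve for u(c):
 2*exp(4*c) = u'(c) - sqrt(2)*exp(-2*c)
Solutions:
 u(c) = C1 + exp(4*c)/2 - sqrt(2)*exp(-2*c)/2


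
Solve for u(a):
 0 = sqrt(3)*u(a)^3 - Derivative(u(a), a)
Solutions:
 u(a) = -sqrt(2)*sqrt(-1/(C1 + sqrt(3)*a))/2
 u(a) = sqrt(2)*sqrt(-1/(C1 + sqrt(3)*a))/2


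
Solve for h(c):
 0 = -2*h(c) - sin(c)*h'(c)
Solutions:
 h(c) = C1*(cos(c) + 1)/(cos(c) - 1)


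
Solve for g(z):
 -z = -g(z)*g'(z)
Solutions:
 g(z) = -sqrt(C1 + z^2)
 g(z) = sqrt(C1 + z^2)


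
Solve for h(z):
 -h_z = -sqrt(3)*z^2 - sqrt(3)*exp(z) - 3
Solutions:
 h(z) = C1 + sqrt(3)*z^3/3 + 3*z + sqrt(3)*exp(z)


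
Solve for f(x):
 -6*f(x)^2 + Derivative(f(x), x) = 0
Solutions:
 f(x) = -1/(C1 + 6*x)


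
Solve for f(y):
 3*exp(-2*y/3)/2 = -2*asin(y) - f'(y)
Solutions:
 f(y) = C1 - 2*y*asin(y) - 2*sqrt(1 - y^2) + 9*exp(-2*y/3)/4


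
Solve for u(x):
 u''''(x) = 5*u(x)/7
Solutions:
 u(x) = C1*exp(-5^(1/4)*7^(3/4)*x/7) + C2*exp(5^(1/4)*7^(3/4)*x/7) + C3*sin(5^(1/4)*7^(3/4)*x/7) + C4*cos(5^(1/4)*7^(3/4)*x/7)


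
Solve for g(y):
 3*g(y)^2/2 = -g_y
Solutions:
 g(y) = 2/(C1 + 3*y)


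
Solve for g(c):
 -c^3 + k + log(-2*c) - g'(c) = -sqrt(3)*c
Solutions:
 g(c) = C1 - c^4/4 + sqrt(3)*c^2/2 + c*(k - 1 + log(2)) + c*log(-c)


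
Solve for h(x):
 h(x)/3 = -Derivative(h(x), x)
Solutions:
 h(x) = C1*exp(-x/3)


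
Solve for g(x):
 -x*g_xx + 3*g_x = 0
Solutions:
 g(x) = C1 + C2*x^4


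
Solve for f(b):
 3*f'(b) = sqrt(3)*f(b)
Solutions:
 f(b) = C1*exp(sqrt(3)*b/3)


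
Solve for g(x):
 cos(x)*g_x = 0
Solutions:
 g(x) = C1


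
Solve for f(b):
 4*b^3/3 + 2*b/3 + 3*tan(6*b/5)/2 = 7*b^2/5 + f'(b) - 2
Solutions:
 f(b) = C1 + b^4/3 - 7*b^3/15 + b^2/3 + 2*b - 5*log(cos(6*b/5))/4


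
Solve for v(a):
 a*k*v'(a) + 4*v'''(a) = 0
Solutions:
 v(a) = C1 + Integral(C2*airyai(2^(1/3)*a*(-k)^(1/3)/2) + C3*airybi(2^(1/3)*a*(-k)^(1/3)/2), a)


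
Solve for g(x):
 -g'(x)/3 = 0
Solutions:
 g(x) = C1


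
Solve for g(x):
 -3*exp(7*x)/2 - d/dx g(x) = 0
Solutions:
 g(x) = C1 - 3*exp(7*x)/14


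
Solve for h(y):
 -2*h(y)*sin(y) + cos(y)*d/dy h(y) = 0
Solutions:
 h(y) = C1/cos(y)^2


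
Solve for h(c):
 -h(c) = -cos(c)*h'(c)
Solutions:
 h(c) = C1*sqrt(sin(c) + 1)/sqrt(sin(c) - 1)


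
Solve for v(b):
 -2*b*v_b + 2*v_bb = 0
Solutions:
 v(b) = C1 + C2*erfi(sqrt(2)*b/2)


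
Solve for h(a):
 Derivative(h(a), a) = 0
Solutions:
 h(a) = C1


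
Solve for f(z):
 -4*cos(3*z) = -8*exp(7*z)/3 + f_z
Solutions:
 f(z) = C1 + 8*exp(7*z)/21 - 4*sin(3*z)/3


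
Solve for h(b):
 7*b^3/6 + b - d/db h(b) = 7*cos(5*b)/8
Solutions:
 h(b) = C1 + 7*b^4/24 + b^2/2 - 7*sin(5*b)/40


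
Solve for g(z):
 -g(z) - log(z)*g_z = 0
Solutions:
 g(z) = C1*exp(-li(z))


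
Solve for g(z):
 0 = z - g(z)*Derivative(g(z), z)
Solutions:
 g(z) = -sqrt(C1 + z^2)
 g(z) = sqrt(C1 + z^2)


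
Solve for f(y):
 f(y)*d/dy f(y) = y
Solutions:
 f(y) = -sqrt(C1 + y^2)
 f(y) = sqrt(C1 + y^2)


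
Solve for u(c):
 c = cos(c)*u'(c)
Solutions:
 u(c) = C1 + Integral(c/cos(c), c)


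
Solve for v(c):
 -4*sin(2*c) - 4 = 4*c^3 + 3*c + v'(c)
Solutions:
 v(c) = C1 - c^4 - 3*c^2/2 - 4*c + 2*cos(2*c)


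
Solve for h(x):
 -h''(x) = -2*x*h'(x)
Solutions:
 h(x) = C1 + C2*erfi(x)


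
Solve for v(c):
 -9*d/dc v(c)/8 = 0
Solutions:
 v(c) = C1


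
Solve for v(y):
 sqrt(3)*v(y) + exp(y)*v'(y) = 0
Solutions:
 v(y) = C1*exp(sqrt(3)*exp(-y))


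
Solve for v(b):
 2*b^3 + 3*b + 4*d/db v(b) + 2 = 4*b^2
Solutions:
 v(b) = C1 - b^4/8 + b^3/3 - 3*b^2/8 - b/2


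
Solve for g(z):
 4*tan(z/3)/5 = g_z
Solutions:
 g(z) = C1 - 12*log(cos(z/3))/5


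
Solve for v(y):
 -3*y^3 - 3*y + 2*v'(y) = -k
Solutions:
 v(y) = C1 - k*y/2 + 3*y^4/8 + 3*y^2/4


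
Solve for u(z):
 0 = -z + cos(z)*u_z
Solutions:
 u(z) = C1 + Integral(z/cos(z), z)


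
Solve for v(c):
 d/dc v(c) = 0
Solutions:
 v(c) = C1


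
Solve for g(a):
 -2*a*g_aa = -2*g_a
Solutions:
 g(a) = C1 + C2*a^2


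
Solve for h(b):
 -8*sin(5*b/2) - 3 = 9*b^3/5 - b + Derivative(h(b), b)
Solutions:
 h(b) = C1 - 9*b^4/20 + b^2/2 - 3*b + 16*cos(5*b/2)/5


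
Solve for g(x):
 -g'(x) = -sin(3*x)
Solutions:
 g(x) = C1 - cos(3*x)/3


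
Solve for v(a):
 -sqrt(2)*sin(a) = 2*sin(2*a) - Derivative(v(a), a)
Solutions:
 v(a) = C1 + 2*sin(a)^2 - sqrt(2)*cos(a)


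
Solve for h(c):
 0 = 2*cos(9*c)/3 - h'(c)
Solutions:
 h(c) = C1 + 2*sin(9*c)/27


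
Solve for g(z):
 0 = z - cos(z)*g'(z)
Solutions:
 g(z) = C1 + Integral(z/cos(z), z)


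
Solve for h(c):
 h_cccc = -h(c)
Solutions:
 h(c) = (C1*sin(sqrt(2)*c/2) + C2*cos(sqrt(2)*c/2))*exp(-sqrt(2)*c/2) + (C3*sin(sqrt(2)*c/2) + C4*cos(sqrt(2)*c/2))*exp(sqrt(2)*c/2)


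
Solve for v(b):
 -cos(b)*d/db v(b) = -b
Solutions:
 v(b) = C1 + Integral(b/cos(b), b)


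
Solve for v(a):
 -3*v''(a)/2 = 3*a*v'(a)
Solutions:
 v(a) = C1 + C2*erf(a)


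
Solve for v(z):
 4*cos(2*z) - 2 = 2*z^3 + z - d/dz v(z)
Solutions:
 v(z) = C1 + z^4/2 + z^2/2 + 2*z - 2*sin(2*z)


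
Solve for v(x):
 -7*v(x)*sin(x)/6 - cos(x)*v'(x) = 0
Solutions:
 v(x) = C1*cos(x)^(7/6)


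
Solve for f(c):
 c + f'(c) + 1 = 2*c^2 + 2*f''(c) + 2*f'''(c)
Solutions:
 f(c) = C1 + C2*exp(c*(-1 + sqrt(3))/2) + C3*exp(-c*(1 + sqrt(3))/2) + 2*c^3/3 + 7*c^2/2 + 21*c


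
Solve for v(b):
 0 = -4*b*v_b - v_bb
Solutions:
 v(b) = C1 + C2*erf(sqrt(2)*b)


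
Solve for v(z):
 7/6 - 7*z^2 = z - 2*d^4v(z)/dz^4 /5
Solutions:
 v(z) = C1 + C2*z + C3*z^2 + C4*z^3 + 7*z^6/144 + z^5/48 - 35*z^4/288


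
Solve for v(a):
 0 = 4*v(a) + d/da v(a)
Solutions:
 v(a) = C1*exp(-4*a)


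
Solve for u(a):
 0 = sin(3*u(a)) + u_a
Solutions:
 u(a) = -acos((-C1 - exp(6*a))/(C1 - exp(6*a)))/3 + 2*pi/3
 u(a) = acos((-C1 - exp(6*a))/(C1 - exp(6*a)))/3


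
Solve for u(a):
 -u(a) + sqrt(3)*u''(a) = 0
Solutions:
 u(a) = C1*exp(-3^(3/4)*a/3) + C2*exp(3^(3/4)*a/3)


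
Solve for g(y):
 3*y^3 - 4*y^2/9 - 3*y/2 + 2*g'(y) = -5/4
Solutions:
 g(y) = C1 - 3*y^4/8 + 2*y^3/27 + 3*y^2/8 - 5*y/8


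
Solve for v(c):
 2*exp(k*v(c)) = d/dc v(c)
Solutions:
 v(c) = Piecewise((log(-1/(C1*k + 2*c*k))/k, Ne(k, 0)), (nan, True))
 v(c) = Piecewise((C1 + 2*c, Eq(k, 0)), (nan, True))


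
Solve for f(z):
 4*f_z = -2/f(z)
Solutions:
 f(z) = -sqrt(C1 - z)
 f(z) = sqrt(C1 - z)


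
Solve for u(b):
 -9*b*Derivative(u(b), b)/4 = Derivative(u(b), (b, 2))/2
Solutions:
 u(b) = C1 + C2*erf(3*b/2)


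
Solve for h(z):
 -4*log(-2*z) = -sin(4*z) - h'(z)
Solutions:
 h(z) = C1 + 4*z*log(-z) - 4*z + 4*z*log(2) + cos(4*z)/4


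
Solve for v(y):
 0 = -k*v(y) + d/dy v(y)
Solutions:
 v(y) = C1*exp(k*y)


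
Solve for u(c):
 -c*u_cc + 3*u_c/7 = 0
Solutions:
 u(c) = C1 + C2*c^(10/7)


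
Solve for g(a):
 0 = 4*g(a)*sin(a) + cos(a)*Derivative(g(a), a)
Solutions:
 g(a) = C1*cos(a)^4


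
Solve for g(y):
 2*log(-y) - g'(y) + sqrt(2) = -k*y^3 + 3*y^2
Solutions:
 g(y) = C1 + k*y^4/4 - y^3 + 2*y*log(-y) + y*(-2 + sqrt(2))


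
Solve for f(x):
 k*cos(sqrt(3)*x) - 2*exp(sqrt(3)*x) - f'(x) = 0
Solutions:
 f(x) = C1 + sqrt(3)*k*sin(sqrt(3)*x)/3 - 2*sqrt(3)*exp(sqrt(3)*x)/3


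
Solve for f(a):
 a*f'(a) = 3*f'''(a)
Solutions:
 f(a) = C1 + Integral(C2*airyai(3^(2/3)*a/3) + C3*airybi(3^(2/3)*a/3), a)


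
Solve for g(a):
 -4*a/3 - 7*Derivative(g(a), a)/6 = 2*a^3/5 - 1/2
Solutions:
 g(a) = C1 - 3*a^4/35 - 4*a^2/7 + 3*a/7


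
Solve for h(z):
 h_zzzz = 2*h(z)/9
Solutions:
 h(z) = C1*exp(-2^(1/4)*sqrt(3)*z/3) + C2*exp(2^(1/4)*sqrt(3)*z/3) + C3*sin(2^(1/4)*sqrt(3)*z/3) + C4*cos(2^(1/4)*sqrt(3)*z/3)


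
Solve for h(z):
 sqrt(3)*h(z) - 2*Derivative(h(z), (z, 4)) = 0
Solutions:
 h(z) = C1*exp(-2^(3/4)*3^(1/8)*z/2) + C2*exp(2^(3/4)*3^(1/8)*z/2) + C3*sin(2^(3/4)*3^(1/8)*z/2) + C4*cos(2^(3/4)*3^(1/8)*z/2)


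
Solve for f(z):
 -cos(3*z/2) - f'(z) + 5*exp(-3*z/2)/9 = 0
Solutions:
 f(z) = C1 - 2*sin(3*z/2)/3 - 10*exp(-3*z/2)/27


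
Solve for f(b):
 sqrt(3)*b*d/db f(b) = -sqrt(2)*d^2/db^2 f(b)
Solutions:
 f(b) = C1 + C2*erf(6^(1/4)*b/2)


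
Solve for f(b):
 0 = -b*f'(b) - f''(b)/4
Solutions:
 f(b) = C1 + C2*erf(sqrt(2)*b)


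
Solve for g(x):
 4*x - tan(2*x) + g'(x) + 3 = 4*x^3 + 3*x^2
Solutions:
 g(x) = C1 + x^4 + x^3 - 2*x^2 - 3*x - log(cos(2*x))/2


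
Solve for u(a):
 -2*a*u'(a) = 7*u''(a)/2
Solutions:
 u(a) = C1 + C2*erf(sqrt(14)*a/7)


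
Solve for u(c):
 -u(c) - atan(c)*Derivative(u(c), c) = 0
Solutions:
 u(c) = C1*exp(-Integral(1/atan(c), c))


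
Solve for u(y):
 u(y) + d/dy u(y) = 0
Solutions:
 u(y) = C1*exp(-y)


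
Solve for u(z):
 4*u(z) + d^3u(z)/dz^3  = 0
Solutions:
 u(z) = C3*exp(-2^(2/3)*z) + (C1*sin(2^(2/3)*sqrt(3)*z/2) + C2*cos(2^(2/3)*sqrt(3)*z/2))*exp(2^(2/3)*z/2)


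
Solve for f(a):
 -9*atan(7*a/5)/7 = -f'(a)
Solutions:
 f(a) = C1 + 9*a*atan(7*a/5)/7 - 45*log(49*a^2 + 25)/98


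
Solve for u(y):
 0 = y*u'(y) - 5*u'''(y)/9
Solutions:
 u(y) = C1 + Integral(C2*airyai(15^(2/3)*y/5) + C3*airybi(15^(2/3)*y/5), y)


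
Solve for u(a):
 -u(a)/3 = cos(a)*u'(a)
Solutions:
 u(a) = C1*(sin(a) - 1)^(1/6)/(sin(a) + 1)^(1/6)


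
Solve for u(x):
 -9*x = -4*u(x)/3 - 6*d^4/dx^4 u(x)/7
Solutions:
 u(x) = 27*x/4 + (C1*sin(2^(3/4)*sqrt(3)*7^(1/4)*x/6) + C2*cos(2^(3/4)*sqrt(3)*7^(1/4)*x/6))*exp(-2^(3/4)*sqrt(3)*7^(1/4)*x/6) + (C3*sin(2^(3/4)*sqrt(3)*7^(1/4)*x/6) + C4*cos(2^(3/4)*sqrt(3)*7^(1/4)*x/6))*exp(2^(3/4)*sqrt(3)*7^(1/4)*x/6)


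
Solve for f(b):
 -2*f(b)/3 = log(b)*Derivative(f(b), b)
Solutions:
 f(b) = C1*exp(-2*li(b)/3)


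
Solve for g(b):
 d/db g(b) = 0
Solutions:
 g(b) = C1


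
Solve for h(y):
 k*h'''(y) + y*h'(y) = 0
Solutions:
 h(y) = C1 + Integral(C2*airyai(y*(-1/k)^(1/3)) + C3*airybi(y*(-1/k)^(1/3)), y)


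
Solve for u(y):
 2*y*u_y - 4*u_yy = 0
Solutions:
 u(y) = C1 + C2*erfi(y/2)


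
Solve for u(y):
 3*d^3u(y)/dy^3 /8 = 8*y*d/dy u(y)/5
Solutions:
 u(y) = C1 + Integral(C2*airyai(4*15^(2/3)*y/15) + C3*airybi(4*15^(2/3)*y/15), y)


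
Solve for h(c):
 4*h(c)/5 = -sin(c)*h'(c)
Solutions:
 h(c) = C1*(cos(c) + 1)^(2/5)/(cos(c) - 1)^(2/5)


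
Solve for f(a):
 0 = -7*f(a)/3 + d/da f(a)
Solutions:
 f(a) = C1*exp(7*a/3)


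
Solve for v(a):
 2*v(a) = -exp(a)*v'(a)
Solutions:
 v(a) = C1*exp(2*exp(-a))


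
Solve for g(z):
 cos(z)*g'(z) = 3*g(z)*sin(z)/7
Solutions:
 g(z) = C1/cos(z)^(3/7)


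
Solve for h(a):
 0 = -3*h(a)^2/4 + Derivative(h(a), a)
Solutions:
 h(a) = -4/(C1 + 3*a)


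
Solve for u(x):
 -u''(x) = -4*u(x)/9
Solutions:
 u(x) = C1*exp(-2*x/3) + C2*exp(2*x/3)


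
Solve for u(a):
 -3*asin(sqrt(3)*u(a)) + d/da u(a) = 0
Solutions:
 Integral(1/asin(sqrt(3)*_y), (_y, u(a))) = C1 + 3*a


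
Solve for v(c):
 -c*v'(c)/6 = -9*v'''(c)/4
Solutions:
 v(c) = C1 + Integral(C2*airyai(2^(1/3)*c/3) + C3*airybi(2^(1/3)*c/3), c)


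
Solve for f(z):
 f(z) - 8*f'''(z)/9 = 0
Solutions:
 f(z) = C3*exp(3^(2/3)*z/2) + (C1*sin(3*3^(1/6)*z/4) + C2*cos(3*3^(1/6)*z/4))*exp(-3^(2/3)*z/4)


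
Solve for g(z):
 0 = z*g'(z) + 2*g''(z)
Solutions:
 g(z) = C1 + C2*erf(z/2)


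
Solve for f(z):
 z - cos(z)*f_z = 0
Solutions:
 f(z) = C1 + Integral(z/cos(z), z)


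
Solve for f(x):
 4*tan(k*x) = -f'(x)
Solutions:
 f(x) = C1 - 4*Piecewise((-log(cos(k*x))/k, Ne(k, 0)), (0, True))


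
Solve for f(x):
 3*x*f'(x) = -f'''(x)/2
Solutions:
 f(x) = C1 + Integral(C2*airyai(-6^(1/3)*x) + C3*airybi(-6^(1/3)*x), x)


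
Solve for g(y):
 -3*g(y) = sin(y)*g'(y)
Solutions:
 g(y) = C1*(cos(y) + 1)^(3/2)/(cos(y) - 1)^(3/2)


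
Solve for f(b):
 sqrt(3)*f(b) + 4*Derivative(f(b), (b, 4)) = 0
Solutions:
 f(b) = (C1*sin(3^(1/8)*b/2) + C2*cos(3^(1/8)*b/2))*exp(-3^(1/8)*b/2) + (C3*sin(3^(1/8)*b/2) + C4*cos(3^(1/8)*b/2))*exp(3^(1/8)*b/2)


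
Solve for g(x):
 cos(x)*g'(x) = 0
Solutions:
 g(x) = C1


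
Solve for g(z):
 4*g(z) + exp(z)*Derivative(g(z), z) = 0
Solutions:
 g(z) = C1*exp(4*exp(-z))


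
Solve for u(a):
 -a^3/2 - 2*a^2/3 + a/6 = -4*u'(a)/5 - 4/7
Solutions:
 u(a) = C1 + 5*a^4/32 + 5*a^3/18 - 5*a^2/48 - 5*a/7


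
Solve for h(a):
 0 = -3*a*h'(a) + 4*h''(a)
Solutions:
 h(a) = C1 + C2*erfi(sqrt(6)*a/4)


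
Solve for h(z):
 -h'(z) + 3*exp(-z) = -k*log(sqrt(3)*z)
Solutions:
 h(z) = C1 + k*z*log(z) + k*z*(-1 + log(3)/2) - 3*exp(-z)


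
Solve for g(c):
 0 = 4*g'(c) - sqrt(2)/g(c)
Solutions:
 g(c) = -sqrt(C1 + 2*sqrt(2)*c)/2
 g(c) = sqrt(C1 + 2*sqrt(2)*c)/2


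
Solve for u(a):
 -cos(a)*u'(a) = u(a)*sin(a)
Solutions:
 u(a) = C1*cos(a)


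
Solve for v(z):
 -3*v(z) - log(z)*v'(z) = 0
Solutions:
 v(z) = C1*exp(-3*li(z))


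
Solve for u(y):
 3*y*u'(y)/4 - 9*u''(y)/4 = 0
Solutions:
 u(y) = C1 + C2*erfi(sqrt(6)*y/6)


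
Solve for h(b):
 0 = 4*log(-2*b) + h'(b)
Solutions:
 h(b) = C1 - 4*b*log(-b) + 4*b*(1 - log(2))


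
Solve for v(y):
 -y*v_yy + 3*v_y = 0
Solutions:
 v(y) = C1 + C2*y^4


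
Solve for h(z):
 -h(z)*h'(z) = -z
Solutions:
 h(z) = -sqrt(C1 + z^2)
 h(z) = sqrt(C1 + z^2)


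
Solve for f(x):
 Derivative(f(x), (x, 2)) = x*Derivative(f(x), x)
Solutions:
 f(x) = C1 + C2*erfi(sqrt(2)*x/2)


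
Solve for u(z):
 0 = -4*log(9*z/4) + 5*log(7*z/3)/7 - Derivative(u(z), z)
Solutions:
 u(z) = C1 - 23*z*log(z)/7 - 61*z*log(3)/7 + 5*z*log(7)/7 + 23*z/7 + 8*z*log(2)


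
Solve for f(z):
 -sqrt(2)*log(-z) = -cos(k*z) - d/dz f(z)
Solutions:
 f(z) = C1 + sqrt(2)*z*(log(-z) - 1) - Piecewise((sin(k*z)/k, Ne(k, 0)), (z, True))


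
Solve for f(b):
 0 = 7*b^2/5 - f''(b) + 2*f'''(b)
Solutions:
 f(b) = C1 + C2*b + C3*exp(b/2) + 7*b^4/60 + 14*b^3/15 + 28*b^2/5


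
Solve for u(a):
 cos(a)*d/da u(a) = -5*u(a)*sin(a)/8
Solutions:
 u(a) = C1*cos(a)^(5/8)


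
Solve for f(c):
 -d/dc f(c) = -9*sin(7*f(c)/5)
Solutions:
 -9*c + 5*log(cos(7*f(c)/5) - 1)/14 - 5*log(cos(7*f(c)/5) + 1)/14 = C1


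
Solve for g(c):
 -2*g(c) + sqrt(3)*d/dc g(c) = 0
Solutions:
 g(c) = C1*exp(2*sqrt(3)*c/3)


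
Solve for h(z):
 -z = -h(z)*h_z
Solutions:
 h(z) = -sqrt(C1 + z^2)
 h(z) = sqrt(C1 + z^2)


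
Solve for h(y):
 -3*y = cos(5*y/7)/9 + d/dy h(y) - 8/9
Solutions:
 h(y) = C1 - 3*y^2/2 + 8*y/9 - 7*sin(5*y/7)/45


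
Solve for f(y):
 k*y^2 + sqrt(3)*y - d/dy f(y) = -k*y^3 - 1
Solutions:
 f(y) = C1 + k*y^4/4 + k*y^3/3 + sqrt(3)*y^2/2 + y


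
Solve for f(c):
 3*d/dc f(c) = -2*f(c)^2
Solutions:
 f(c) = 3/(C1 + 2*c)


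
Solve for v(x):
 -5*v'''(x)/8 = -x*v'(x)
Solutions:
 v(x) = C1 + Integral(C2*airyai(2*5^(2/3)*x/5) + C3*airybi(2*5^(2/3)*x/5), x)


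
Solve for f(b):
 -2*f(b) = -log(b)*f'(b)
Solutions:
 f(b) = C1*exp(2*li(b))


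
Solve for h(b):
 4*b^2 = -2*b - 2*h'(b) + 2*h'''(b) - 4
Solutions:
 h(b) = C1 + C2*exp(-b) + C3*exp(b) - 2*b^3/3 - b^2/2 - 6*b


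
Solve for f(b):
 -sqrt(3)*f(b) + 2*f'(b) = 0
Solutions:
 f(b) = C1*exp(sqrt(3)*b/2)


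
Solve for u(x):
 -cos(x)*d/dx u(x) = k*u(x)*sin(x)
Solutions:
 u(x) = C1*exp(k*log(cos(x)))


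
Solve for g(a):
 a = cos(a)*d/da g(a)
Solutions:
 g(a) = C1 + Integral(a/cos(a), a)


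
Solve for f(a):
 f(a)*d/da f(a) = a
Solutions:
 f(a) = -sqrt(C1 + a^2)
 f(a) = sqrt(C1 + a^2)


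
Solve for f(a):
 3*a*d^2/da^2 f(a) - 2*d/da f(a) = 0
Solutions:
 f(a) = C1 + C2*a^(5/3)


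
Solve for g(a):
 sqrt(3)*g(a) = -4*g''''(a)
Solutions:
 g(a) = (C1*sin(3^(1/8)*a/2) + C2*cos(3^(1/8)*a/2))*exp(-3^(1/8)*a/2) + (C3*sin(3^(1/8)*a/2) + C4*cos(3^(1/8)*a/2))*exp(3^(1/8)*a/2)


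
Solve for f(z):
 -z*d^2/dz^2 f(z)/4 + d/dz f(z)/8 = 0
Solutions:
 f(z) = C1 + C2*z^(3/2)


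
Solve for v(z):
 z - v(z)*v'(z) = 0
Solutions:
 v(z) = -sqrt(C1 + z^2)
 v(z) = sqrt(C1 + z^2)


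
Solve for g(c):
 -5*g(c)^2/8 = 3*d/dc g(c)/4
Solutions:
 g(c) = 6/(C1 + 5*c)


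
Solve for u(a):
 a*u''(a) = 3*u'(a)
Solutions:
 u(a) = C1 + C2*a^4


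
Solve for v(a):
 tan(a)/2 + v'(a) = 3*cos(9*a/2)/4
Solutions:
 v(a) = C1 + log(cos(a))/2 + sin(9*a/2)/6


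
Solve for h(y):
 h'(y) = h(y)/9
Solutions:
 h(y) = C1*exp(y/9)


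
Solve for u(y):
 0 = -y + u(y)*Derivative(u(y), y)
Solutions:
 u(y) = -sqrt(C1 + y^2)
 u(y) = sqrt(C1 + y^2)


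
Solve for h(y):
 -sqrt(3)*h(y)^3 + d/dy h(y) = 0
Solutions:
 h(y) = -sqrt(2)*sqrt(-1/(C1 + sqrt(3)*y))/2
 h(y) = sqrt(2)*sqrt(-1/(C1 + sqrt(3)*y))/2


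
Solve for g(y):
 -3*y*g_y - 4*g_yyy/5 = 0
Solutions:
 g(y) = C1 + Integral(C2*airyai(-30^(1/3)*y/2) + C3*airybi(-30^(1/3)*y/2), y)


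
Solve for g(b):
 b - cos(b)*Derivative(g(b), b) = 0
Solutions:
 g(b) = C1 + Integral(b/cos(b), b)


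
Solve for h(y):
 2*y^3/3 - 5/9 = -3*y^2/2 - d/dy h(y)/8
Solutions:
 h(y) = C1 - 4*y^4/3 - 4*y^3 + 40*y/9


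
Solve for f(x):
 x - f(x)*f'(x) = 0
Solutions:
 f(x) = -sqrt(C1 + x^2)
 f(x) = sqrt(C1 + x^2)


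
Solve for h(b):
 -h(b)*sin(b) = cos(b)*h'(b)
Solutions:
 h(b) = C1*cos(b)


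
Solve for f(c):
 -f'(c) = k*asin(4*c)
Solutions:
 f(c) = C1 - k*(c*asin(4*c) + sqrt(1 - 16*c^2)/4)


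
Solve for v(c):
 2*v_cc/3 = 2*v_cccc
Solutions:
 v(c) = C1 + C2*c + C3*exp(-sqrt(3)*c/3) + C4*exp(sqrt(3)*c/3)


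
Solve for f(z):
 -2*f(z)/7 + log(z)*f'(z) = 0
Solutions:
 f(z) = C1*exp(2*li(z)/7)


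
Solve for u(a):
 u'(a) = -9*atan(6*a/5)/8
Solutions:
 u(a) = C1 - 9*a*atan(6*a/5)/8 + 15*log(36*a^2 + 25)/32


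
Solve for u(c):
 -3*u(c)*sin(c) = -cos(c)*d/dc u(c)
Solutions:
 u(c) = C1/cos(c)^3


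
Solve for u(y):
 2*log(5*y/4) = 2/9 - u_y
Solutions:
 u(y) = C1 - 2*y*log(y) + y*log(16/25) + 20*y/9


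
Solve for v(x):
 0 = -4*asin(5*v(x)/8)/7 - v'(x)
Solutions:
 Integral(1/asin(5*_y/8), (_y, v(x))) = C1 - 4*x/7


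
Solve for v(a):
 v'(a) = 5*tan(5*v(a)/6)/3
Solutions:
 v(a) = -6*asin(C1*exp(25*a/18))/5 + 6*pi/5
 v(a) = 6*asin(C1*exp(25*a/18))/5


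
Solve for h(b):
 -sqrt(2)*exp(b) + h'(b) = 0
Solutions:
 h(b) = C1 + sqrt(2)*exp(b)


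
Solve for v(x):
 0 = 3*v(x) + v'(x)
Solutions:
 v(x) = C1*exp(-3*x)


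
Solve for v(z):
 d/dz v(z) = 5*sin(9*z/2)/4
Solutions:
 v(z) = C1 - 5*cos(9*z/2)/18


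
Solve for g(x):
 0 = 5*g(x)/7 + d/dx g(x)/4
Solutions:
 g(x) = C1*exp(-20*x/7)


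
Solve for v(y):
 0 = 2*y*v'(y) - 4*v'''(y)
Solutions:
 v(y) = C1 + Integral(C2*airyai(2^(2/3)*y/2) + C3*airybi(2^(2/3)*y/2), y)


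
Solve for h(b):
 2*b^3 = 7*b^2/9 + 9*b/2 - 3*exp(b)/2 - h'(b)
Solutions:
 h(b) = C1 - b^4/2 + 7*b^3/27 + 9*b^2/4 - 3*exp(b)/2


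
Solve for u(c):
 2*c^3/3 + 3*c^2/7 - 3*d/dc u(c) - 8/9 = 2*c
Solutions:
 u(c) = C1 + c^4/18 + c^3/21 - c^2/3 - 8*c/27


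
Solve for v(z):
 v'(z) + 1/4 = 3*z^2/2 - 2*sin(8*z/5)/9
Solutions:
 v(z) = C1 + z^3/2 - z/4 + 5*cos(8*z/5)/36


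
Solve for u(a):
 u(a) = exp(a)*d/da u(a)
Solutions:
 u(a) = C1*exp(-exp(-a))


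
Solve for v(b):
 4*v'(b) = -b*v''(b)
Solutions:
 v(b) = C1 + C2/b^3


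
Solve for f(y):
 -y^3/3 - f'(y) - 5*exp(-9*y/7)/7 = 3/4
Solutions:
 f(y) = C1 - y^4/12 - 3*y/4 + 5*exp(-9*y/7)/9


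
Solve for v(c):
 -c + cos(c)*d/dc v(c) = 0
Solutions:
 v(c) = C1 + Integral(c/cos(c), c)


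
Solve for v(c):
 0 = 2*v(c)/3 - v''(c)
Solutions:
 v(c) = C1*exp(-sqrt(6)*c/3) + C2*exp(sqrt(6)*c/3)


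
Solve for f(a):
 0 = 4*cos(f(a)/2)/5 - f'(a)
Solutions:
 -4*a/5 - log(sin(f(a)/2) - 1) + log(sin(f(a)/2) + 1) = C1


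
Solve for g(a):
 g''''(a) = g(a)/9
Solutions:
 g(a) = C1*exp(-sqrt(3)*a/3) + C2*exp(sqrt(3)*a/3) + C3*sin(sqrt(3)*a/3) + C4*cos(sqrt(3)*a/3)


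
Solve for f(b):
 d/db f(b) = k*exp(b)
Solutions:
 f(b) = C1 + k*exp(b)


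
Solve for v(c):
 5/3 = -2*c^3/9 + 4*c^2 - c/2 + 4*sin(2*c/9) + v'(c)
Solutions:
 v(c) = C1 + c^4/18 - 4*c^3/3 + c^2/4 + 5*c/3 + 18*cos(2*c/9)


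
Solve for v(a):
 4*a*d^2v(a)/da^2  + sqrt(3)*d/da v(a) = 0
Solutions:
 v(a) = C1 + C2*a^(1 - sqrt(3)/4)


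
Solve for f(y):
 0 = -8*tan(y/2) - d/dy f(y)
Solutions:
 f(y) = C1 + 16*log(cos(y/2))


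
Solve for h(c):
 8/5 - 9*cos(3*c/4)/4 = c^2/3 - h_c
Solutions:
 h(c) = C1 + c^3/9 - 8*c/5 + 3*sin(3*c/4)


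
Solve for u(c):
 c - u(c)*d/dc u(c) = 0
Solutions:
 u(c) = -sqrt(C1 + c^2)
 u(c) = sqrt(C1 + c^2)


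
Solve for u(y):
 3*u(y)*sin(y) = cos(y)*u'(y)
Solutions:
 u(y) = C1/cos(y)^3


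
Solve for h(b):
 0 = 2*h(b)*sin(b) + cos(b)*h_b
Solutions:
 h(b) = C1*cos(b)^2


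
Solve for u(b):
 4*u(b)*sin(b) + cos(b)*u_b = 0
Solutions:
 u(b) = C1*cos(b)^4


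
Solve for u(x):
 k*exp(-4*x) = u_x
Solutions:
 u(x) = C1 - k*exp(-4*x)/4


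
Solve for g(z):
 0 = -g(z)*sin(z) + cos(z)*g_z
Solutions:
 g(z) = C1/cos(z)


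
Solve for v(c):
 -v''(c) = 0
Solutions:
 v(c) = C1 + C2*c


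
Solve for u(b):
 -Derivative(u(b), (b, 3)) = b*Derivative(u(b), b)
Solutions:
 u(b) = C1 + Integral(C2*airyai(-b) + C3*airybi(-b), b)


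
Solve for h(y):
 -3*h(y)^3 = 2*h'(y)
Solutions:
 h(y) = -sqrt(-1/(C1 - 3*y))
 h(y) = sqrt(-1/(C1 - 3*y))


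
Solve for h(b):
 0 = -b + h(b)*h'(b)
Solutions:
 h(b) = -sqrt(C1 + b^2)
 h(b) = sqrt(C1 + b^2)


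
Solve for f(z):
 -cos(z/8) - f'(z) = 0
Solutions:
 f(z) = C1 - 8*sin(z/8)


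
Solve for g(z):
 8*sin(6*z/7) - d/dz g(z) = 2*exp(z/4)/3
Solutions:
 g(z) = C1 - 8*exp(z/4)/3 - 28*cos(6*z/7)/3


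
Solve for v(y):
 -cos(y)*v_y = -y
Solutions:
 v(y) = C1 + Integral(y/cos(y), y)


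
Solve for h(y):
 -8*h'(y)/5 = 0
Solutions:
 h(y) = C1


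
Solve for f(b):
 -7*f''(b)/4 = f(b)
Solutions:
 f(b) = C1*sin(2*sqrt(7)*b/7) + C2*cos(2*sqrt(7)*b/7)


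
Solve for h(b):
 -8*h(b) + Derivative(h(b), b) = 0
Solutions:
 h(b) = C1*exp(8*b)


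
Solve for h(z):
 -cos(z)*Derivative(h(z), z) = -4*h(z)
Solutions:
 h(z) = C1*(sin(z)^2 + 2*sin(z) + 1)/(sin(z)^2 - 2*sin(z) + 1)


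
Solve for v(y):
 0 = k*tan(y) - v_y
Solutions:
 v(y) = C1 - k*log(cos(y))


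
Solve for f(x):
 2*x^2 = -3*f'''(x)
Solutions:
 f(x) = C1 + C2*x + C3*x^2 - x^5/90


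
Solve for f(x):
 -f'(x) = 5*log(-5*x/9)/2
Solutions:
 f(x) = C1 - 5*x*log(-x)/2 + x*(-5*log(5)/2 + 5/2 + 5*log(3))


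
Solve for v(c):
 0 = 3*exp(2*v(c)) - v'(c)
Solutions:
 v(c) = log(-sqrt(-1/(C1 + 3*c))) - log(2)/2
 v(c) = log(-1/(C1 + 3*c))/2 - log(2)/2


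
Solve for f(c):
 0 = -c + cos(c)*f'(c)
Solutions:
 f(c) = C1 + Integral(c/cos(c), c)


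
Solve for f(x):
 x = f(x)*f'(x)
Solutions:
 f(x) = -sqrt(C1 + x^2)
 f(x) = sqrt(C1 + x^2)


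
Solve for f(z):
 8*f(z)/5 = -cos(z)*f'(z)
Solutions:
 f(z) = C1*(sin(z) - 1)^(4/5)/(sin(z) + 1)^(4/5)


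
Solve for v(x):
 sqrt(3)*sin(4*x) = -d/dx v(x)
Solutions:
 v(x) = C1 + sqrt(3)*cos(4*x)/4


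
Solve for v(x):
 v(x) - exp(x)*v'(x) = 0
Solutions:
 v(x) = C1*exp(-exp(-x))


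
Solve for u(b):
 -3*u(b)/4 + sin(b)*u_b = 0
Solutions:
 u(b) = C1*(cos(b) - 1)^(3/8)/(cos(b) + 1)^(3/8)


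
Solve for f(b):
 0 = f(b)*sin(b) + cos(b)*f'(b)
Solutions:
 f(b) = C1*cos(b)


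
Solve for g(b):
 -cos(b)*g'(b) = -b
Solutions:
 g(b) = C1 + Integral(b/cos(b), b)


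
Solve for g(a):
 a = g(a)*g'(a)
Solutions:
 g(a) = -sqrt(C1 + a^2)
 g(a) = sqrt(C1 + a^2)


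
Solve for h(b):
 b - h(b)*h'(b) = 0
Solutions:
 h(b) = -sqrt(C1 + b^2)
 h(b) = sqrt(C1 + b^2)


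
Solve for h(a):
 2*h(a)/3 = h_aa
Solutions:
 h(a) = C1*exp(-sqrt(6)*a/3) + C2*exp(sqrt(6)*a/3)


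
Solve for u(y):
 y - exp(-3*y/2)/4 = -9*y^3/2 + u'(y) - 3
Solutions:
 u(y) = C1 + 9*y^4/8 + y^2/2 + 3*y + exp(-3*y/2)/6


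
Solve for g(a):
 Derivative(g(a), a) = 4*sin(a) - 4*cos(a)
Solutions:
 g(a) = C1 - 4*sqrt(2)*sin(a + pi/4)


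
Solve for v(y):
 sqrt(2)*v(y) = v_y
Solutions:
 v(y) = C1*exp(sqrt(2)*y)


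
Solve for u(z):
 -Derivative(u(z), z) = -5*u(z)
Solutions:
 u(z) = C1*exp(5*z)


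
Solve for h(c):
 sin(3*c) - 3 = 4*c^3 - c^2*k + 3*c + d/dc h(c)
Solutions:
 h(c) = C1 - c^4 + c^3*k/3 - 3*c^2/2 - 3*c - cos(3*c)/3


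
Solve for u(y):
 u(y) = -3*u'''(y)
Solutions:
 u(y) = C3*exp(-3^(2/3)*y/3) + (C1*sin(3^(1/6)*y/2) + C2*cos(3^(1/6)*y/2))*exp(3^(2/3)*y/6)


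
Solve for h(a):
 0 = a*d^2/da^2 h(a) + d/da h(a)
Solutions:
 h(a) = C1 + C2*log(a)


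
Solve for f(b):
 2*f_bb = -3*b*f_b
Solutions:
 f(b) = C1 + C2*erf(sqrt(3)*b/2)


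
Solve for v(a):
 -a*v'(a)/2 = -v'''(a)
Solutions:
 v(a) = C1 + Integral(C2*airyai(2^(2/3)*a/2) + C3*airybi(2^(2/3)*a/2), a)


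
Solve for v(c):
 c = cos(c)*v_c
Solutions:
 v(c) = C1 + Integral(c/cos(c), c)


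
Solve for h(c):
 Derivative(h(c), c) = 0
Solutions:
 h(c) = C1


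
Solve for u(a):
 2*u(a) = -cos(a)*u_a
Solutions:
 u(a) = C1*(sin(a) - 1)/(sin(a) + 1)


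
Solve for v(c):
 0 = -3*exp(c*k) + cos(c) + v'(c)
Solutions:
 v(c) = C1 - sin(c) + 3*exp(c*k)/k


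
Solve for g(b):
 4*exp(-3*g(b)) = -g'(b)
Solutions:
 g(b) = log(C1 - 12*b)/3
 g(b) = log((-3^(1/3) - 3^(5/6)*I)*(C1 - 4*b)^(1/3)/2)
 g(b) = log((-3^(1/3) + 3^(5/6)*I)*(C1 - 4*b)^(1/3)/2)


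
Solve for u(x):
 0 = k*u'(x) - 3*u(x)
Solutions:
 u(x) = C1*exp(3*x/k)


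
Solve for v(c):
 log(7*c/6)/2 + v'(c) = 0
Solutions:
 v(c) = C1 - c*log(c)/2 - c*log(7)/2 + c/2 + c*log(6)/2


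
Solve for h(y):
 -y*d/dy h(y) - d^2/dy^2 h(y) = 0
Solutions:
 h(y) = C1 + C2*erf(sqrt(2)*y/2)


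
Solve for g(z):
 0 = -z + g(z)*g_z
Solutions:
 g(z) = -sqrt(C1 + z^2)
 g(z) = sqrt(C1 + z^2)


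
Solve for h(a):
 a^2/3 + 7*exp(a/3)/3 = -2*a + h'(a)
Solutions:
 h(a) = C1 + a^3/9 + a^2 + 7*exp(a/3)


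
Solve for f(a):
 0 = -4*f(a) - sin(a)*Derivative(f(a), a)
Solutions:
 f(a) = C1*(cos(a)^2 + 2*cos(a) + 1)/(cos(a)^2 - 2*cos(a) + 1)


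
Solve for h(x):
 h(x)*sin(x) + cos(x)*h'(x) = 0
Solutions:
 h(x) = C1*cos(x)


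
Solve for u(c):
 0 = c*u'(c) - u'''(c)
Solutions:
 u(c) = C1 + Integral(C2*airyai(c) + C3*airybi(c), c)


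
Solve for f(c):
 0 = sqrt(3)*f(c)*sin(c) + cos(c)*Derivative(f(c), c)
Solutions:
 f(c) = C1*cos(c)^(sqrt(3))


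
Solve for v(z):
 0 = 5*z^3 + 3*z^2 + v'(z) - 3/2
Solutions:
 v(z) = C1 - 5*z^4/4 - z^3 + 3*z/2


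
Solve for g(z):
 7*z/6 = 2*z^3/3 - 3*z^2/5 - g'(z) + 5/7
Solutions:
 g(z) = C1 + z^4/6 - z^3/5 - 7*z^2/12 + 5*z/7


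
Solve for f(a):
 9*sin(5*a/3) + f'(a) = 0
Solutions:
 f(a) = C1 + 27*cos(5*a/3)/5


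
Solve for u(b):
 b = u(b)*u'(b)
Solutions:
 u(b) = -sqrt(C1 + b^2)
 u(b) = sqrt(C1 + b^2)


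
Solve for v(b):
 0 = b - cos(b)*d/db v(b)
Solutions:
 v(b) = C1 + Integral(b/cos(b), b)


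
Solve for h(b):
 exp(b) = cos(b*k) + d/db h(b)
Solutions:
 h(b) = C1 + exp(b) - sin(b*k)/k


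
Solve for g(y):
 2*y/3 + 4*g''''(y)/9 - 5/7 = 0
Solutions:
 g(y) = C1 + C2*y + C3*y^2 + C4*y^3 - y^5/80 + 15*y^4/224


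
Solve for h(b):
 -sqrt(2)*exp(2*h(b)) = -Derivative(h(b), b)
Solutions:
 h(b) = log(-sqrt(-1/(C1 + sqrt(2)*b))) - log(2)/2
 h(b) = log(-1/(C1 + sqrt(2)*b))/2 - log(2)/2


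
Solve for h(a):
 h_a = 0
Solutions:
 h(a) = C1


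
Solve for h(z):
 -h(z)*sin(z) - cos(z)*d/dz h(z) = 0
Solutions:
 h(z) = C1*cos(z)


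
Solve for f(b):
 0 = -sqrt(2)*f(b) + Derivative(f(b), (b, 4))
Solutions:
 f(b) = C1*exp(-2^(1/8)*b) + C2*exp(2^(1/8)*b) + C3*sin(2^(1/8)*b) + C4*cos(2^(1/8)*b)


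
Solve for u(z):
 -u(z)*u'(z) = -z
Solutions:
 u(z) = -sqrt(C1 + z^2)
 u(z) = sqrt(C1 + z^2)


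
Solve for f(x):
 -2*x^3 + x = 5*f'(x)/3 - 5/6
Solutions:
 f(x) = C1 - 3*x^4/10 + 3*x^2/10 + x/2


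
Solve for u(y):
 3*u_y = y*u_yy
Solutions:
 u(y) = C1 + C2*y^4


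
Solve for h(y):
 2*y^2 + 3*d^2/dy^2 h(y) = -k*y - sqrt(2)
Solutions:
 h(y) = C1 + C2*y - k*y^3/18 - y^4/18 - sqrt(2)*y^2/6


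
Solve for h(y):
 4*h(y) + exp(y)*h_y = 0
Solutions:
 h(y) = C1*exp(4*exp(-y))


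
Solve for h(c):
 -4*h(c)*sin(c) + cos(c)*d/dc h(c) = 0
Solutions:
 h(c) = C1/cos(c)^4


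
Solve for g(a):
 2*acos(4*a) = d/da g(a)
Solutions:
 g(a) = C1 + 2*a*acos(4*a) - sqrt(1 - 16*a^2)/2


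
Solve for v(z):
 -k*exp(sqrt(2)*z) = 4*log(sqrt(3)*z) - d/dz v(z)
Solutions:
 v(z) = C1 + sqrt(2)*k*exp(sqrt(2)*z)/2 + 4*z*log(z) + 2*z*(-2 + log(3))


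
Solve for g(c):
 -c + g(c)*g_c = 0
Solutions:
 g(c) = -sqrt(C1 + c^2)
 g(c) = sqrt(C1 + c^2)


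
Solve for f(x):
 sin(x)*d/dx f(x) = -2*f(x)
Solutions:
 f(x) = C1*(cos(x) + 1)/(cos(x) - 1)


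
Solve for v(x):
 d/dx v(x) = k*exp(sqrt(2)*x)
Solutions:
 v(x) = C1 + sqrt(2)*k*exp(sqrt(2)*x)/2


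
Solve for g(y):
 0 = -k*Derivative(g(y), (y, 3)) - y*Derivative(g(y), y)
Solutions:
 g(y) = C1 + Integral(C2*airyai(y*(-1/k)^(1/3)) + C3*airybi(y*(-1/k)^(1/3)), y)


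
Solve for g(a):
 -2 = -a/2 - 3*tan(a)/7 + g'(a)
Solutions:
 g(a) = C1 + a^2/4 - 2*a - 3*log(cos(a))/7


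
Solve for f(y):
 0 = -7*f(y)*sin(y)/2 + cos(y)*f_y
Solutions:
 f(y) = C1/cos(y)^(7/2)


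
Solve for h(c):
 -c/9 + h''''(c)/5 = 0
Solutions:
 h(c) = C1 + C2*c + C3*c^2 + C4*c^3 + c^5/216


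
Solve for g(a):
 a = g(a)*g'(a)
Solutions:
 g(a) = -sqrt(C1 + a^2)
 g(a) = sqrt(C1 + a^2)


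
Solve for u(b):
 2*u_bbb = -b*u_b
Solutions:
 u(b) = C1 + Integral(C2*airyai(-2^(2/3)*b/2) + C3*airybi(-2^(2/3)*b/2), b)


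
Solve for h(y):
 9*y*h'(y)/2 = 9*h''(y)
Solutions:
 h(y) = C1 + C2*erfi(y/2)


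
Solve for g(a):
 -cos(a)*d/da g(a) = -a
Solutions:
 g(a) = C1 + Integral(a/cos(a), a)


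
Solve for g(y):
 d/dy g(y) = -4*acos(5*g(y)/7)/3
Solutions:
 Integral(1/acos(5*_y/7), (_y, g(y))) = C1 - 4*y/3


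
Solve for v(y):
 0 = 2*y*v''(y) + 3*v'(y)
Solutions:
 v(y) = C1 + C2/sqrt(y)


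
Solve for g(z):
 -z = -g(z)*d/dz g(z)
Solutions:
 g(z) = -sqrt(C1 + z^2)
 g(z) = sqrt(C1 + z^2)


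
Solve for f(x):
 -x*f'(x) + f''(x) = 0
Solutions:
 f(x) = C1 + C2*erfi(sqrt(2)*x/2)


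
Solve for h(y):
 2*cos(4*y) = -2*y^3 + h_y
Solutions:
 h(y) = C1 + y^4/2 + sin(4*y)/2


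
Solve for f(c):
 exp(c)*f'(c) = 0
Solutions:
 f(c) = C1


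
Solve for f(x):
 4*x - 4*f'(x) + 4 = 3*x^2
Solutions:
 f(x) = C1 - x^3/4 + x^2/2 + x


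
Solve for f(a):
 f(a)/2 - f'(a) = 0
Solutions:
 f(a) = C1*exp(a/2)


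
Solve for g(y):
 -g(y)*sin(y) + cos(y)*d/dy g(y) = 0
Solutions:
 g(y) = C1/cos(y)


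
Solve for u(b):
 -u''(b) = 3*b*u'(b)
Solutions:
 u(b) = C1 + C2*erf(sqrt(6)*b/2)


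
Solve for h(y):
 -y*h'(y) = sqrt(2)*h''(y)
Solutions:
 h(y) = C1 + C2*erf(2^(1/4)*y/2)


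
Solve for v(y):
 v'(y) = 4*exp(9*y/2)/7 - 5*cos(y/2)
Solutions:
 v(y) = C1 + 8*exp(9*y/2)/63 - 10*sin(y/2)


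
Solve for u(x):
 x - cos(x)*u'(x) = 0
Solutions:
 u(x) = C1 + Integral(x/cos(x), x)


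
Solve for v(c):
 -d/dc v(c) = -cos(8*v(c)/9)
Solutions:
 -c - 9*log(sin(8*v(c)/9) - 1)/16 + 9*log(sin(8*v(c)/9) + 1)/16 = C1


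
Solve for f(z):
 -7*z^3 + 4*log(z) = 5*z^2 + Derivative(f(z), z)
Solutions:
 f(z) = C1 - 7*z^4/4 - 5*z^3/3 + 4*z*log(z) - 4*z


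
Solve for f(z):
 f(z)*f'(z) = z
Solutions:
 f(z) = -sqrt(C1 + z^2)
 f(z) = sqrt(C1 + z^2)


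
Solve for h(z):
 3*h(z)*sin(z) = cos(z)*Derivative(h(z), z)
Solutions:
 h(z) = C1/cos(z)^3


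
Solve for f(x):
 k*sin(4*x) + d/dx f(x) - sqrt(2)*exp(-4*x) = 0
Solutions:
 f(x) = C1 + k*cos(4*x)/4 - sqrt(2)*exp(-4*x)/4


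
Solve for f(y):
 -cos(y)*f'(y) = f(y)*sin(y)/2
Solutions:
 f(y) = C1*sqrt(cos(y))


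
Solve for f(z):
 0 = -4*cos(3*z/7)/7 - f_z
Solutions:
 f(z) = C1 - 4*sin(3*z/7)/3


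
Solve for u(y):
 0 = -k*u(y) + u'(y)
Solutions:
 u(y) = C1*exp(k*y)


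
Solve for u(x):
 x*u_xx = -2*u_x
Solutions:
 u(x) = C1 + C2/x


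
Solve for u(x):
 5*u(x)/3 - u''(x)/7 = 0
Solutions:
 u(x) = C1*exp(-sqrt(105)*x/3) + C2*exp(sqrt(105)*x/3)


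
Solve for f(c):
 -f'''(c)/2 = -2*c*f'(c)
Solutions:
 f(c) = C1 + Integral(C2*airyai(2^(2/3)*c) + C3*airybi(2^(2/3)*c), c)


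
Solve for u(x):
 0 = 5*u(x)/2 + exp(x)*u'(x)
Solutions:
 u(x) = C1*exp(5*exp(-x)/2)


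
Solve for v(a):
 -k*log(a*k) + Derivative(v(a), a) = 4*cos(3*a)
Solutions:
 v(a) = C1 + a*k*(log(a*k) - 1) + 4*sin(3*a)/3


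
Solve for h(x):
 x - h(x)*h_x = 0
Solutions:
 h(x) = -sqrt(C1 + x^2)
 h(x) = sqrt(C1 + x^2)


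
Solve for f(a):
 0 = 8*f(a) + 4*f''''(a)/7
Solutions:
 f(a) = (C1*sin(2^(3/4)*7^(1/4)*a/2) + C2*cos(2^(3/4)*7^(1/4)*a/2))*exp(-2^(3/4)*7^(1/4)*a/2) + (C3*sin(2^(3/4)*7^(1/4)*a/2) + C4*cos(2^(3/4)*7^(1/4)*a/2))*exp(2^(3/4)*7^(1/4)*a/2)


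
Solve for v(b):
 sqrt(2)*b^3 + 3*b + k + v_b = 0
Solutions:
 v(b) = C1 - sqrt(2)*b^4/4 - 3*b^2/2 - b*k


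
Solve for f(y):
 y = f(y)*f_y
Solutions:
 f(y) = -sqrt(C1 + y^2)
 f(y) = sqrt(C1 + y^2)


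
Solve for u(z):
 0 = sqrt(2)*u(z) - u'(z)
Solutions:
 u(z) = C1*exp(sqrt(2)*z)


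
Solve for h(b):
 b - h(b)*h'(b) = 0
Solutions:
 h(b) = -sqrt(C1 + b^2)
 h(b) = sqrt(C1 + b^2)


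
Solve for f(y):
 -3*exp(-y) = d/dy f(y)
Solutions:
 f(y) = C1 + 3*exp(-y)


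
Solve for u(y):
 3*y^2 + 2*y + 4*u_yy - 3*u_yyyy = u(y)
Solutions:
 u(y) = C1*exp(-y) + C2*exp(y) + C3*exp(-sqrt(3)*y/3) + C4*exp(sqrt(3)*y/3) + 3*y^2 + 2*y + 24


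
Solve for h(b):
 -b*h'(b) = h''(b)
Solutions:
 h(b) = C1 + C2*erf(sqrt(2)*b/2)


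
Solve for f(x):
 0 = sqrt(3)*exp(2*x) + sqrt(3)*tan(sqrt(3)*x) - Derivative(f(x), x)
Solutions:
 f(x) = C1 + sqrt(3)*exp(2*x)/2 - log(cos(sqrt(3)*x))


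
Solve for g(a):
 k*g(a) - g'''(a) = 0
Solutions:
 g(a) = C1*exp(a*k^(1/3)) + C2*exp(a*k^(1/3)*(-1 + sqrt(3)*I)/2) + C3*exp(-a*k^(1/3)*(1 + sqrt(3)*I)/2)


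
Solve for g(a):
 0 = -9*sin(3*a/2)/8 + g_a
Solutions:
 g(a) = C1 - 3*cos(3*a/2)/4


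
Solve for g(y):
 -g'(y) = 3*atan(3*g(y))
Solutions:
 Integral(1/atan(3*_y), (_y, g(y))) = C1 - 3*y


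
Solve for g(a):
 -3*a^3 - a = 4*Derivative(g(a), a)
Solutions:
 g(a) = C1 - 3*a^4/16 - a^2/8


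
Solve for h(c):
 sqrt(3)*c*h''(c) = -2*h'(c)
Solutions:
 h(c) = C1 + C2*c^(1 - 2*sqrt(3)/3)
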